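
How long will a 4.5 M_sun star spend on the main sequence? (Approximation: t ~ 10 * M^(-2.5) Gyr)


t = 10 * M^(-2.5) = 10 * 4.5^(-2.5) = 0.2328

0.2328 Gyr


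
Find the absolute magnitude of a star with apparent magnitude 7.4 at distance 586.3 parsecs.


M = m - 5*log10(d) + 5 = 7.4 - 5*log10(586.3) + 5 = -1.4406

-1.4406


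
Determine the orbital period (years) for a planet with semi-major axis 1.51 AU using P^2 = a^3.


P = a^(3/2) = 1.51^1.5 = 1.8555

1.8555 years


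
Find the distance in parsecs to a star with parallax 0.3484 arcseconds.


d = 1/p = 1/0.3484 = 2.8703

2.8703 pc


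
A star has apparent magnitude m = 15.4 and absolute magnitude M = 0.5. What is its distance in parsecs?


d = 10^((m - M + 5)/5) = 10^((15.4 - 0.5 + 5)/5) = 9549.9259

9549.9259 pc


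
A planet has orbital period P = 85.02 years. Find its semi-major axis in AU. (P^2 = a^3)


a = P^(2/3) = 85.02^(2/3) = 19.3351

19.3351 AU


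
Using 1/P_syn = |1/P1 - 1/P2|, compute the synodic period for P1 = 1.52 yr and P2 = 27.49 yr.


1/P_syn = |1/P1 - 1/P2| = |1/1.52 - 1/27.49| => P_syn = 1.609

1.609 years


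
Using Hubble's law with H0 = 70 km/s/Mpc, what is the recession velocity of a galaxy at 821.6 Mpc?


v = H0 * d = 70 * 821.6 = 57512.0

57512.0 km/s


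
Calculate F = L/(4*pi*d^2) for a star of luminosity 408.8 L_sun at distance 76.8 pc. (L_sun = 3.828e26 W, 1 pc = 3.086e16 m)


F = L / (4*pi*d^2) = 1.565e+29 / (4*pi*(2.370e+18)^2) = 2.217e-09

2.217e-09 W/m^2


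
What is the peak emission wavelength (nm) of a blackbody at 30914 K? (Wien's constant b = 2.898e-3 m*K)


lam_max = b / T = 2.898e-3 / 30914 = 9.374e-08 m = 93.7439 nm

93.7439 nm


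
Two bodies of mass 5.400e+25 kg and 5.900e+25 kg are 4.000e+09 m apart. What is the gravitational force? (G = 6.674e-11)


F = G*m1*m2/r^2 = 6.674e-11 * 5.400e+25 * 5.900e+25 / (4.000e+09)^2 = 6.674e-11 * 3.186e+51 / 1.600e+19 = 1.329e+22

1.329e+22 N


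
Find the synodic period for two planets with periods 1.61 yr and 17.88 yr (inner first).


1/P_syn = |1/P1 - 1/P2| = |1/1.61 - 1/17.88| => P_syn = 1.7693

1.7693 years


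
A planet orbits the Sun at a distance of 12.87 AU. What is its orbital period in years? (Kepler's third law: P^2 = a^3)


P = a^(3/2) = 12.87^1.5 = 46.1708

46.1708 years


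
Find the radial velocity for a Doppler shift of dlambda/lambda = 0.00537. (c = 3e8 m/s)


v = (dlambda/lambda) * c = 0.00537 * 3e8 = 1.611e+06

1.611e+06 m/s


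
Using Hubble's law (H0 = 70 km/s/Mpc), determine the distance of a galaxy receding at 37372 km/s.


d = v / H0 = 37372 / 70 = 533.8857

533.8857 Mpc


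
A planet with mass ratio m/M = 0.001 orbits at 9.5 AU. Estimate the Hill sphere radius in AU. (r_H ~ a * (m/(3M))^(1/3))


r_H = a * (m/3M)^(1/3) = 9.5 * (0.001/3)^(1/3) = 0.6587

0.6587 AU


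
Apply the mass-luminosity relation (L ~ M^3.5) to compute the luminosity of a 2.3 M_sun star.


L/L_sun = (M/M_sun)^3.5 = 2.3^3.5 = 18.4522

18.4522 L_sun


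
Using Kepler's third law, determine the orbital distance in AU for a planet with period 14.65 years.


a = P^(2/3) = 14.65^(2/3) = 5.9872

5.9872 AU


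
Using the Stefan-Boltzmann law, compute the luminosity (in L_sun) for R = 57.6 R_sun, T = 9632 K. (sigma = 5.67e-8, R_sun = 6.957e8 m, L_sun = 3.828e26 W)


R = 57.6 * 6.957e8 m = 4.007232e+10 m. L = 4*pi*R^2*sigma*T^4 = 4*pi*(4.007232e+10)^2 * 5.67e-8 * 9632^4 = 9.847994381e+30 W. L/L_sun = 9.847994381e+30 / 3.828e26 = 25726.2131

25726.2131 L_sun


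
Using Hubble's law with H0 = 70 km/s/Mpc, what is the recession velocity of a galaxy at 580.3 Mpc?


v = H0 * d = 70 * 580.3 = 40621.0

40621.0 km/s


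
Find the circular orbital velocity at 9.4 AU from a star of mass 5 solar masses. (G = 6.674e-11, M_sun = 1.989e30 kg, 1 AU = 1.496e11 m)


v = sqrt(GM/r) = sqrt(6.674e-11 * 9.945e+30 / 1.406e+12) = 21725.2995

21725.2995 m/s


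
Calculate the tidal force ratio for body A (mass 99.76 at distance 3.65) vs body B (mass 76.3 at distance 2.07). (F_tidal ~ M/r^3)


Ratio = (M1/r1^3) / (M2/r2^3) = (99.76/3.65^3) / (76.3/2.07^3) = 0.2385

0.2385


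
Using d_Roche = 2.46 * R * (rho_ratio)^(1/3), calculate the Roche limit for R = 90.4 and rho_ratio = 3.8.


d_Roche = 2.46 * 90.4 * 3.8^(1/3) = 347.0282

347.0282


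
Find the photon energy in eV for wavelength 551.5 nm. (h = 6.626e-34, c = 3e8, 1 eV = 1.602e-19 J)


E = hc/lambda = 6.626e-34 * 3e8 / 5.515e-07 = 3.604e-19 J = 2.2499 eV

2.2499 eV


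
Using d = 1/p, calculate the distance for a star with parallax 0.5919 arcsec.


d = 1/p = 1/0.5919 = 1.6895

1.6895 pc


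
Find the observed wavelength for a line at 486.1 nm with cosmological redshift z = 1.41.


lam_obs = lam_emit * (1 + z) = 486.1 * (1 + 1.41) = 1171.501

1171.501 nm


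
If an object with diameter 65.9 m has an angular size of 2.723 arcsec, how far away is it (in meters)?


D = size / theta_rad, theta_rad = 2.723 * pi/(180*3600) = 1.320e-05, D = 4.992e+06

4.992e+06 m


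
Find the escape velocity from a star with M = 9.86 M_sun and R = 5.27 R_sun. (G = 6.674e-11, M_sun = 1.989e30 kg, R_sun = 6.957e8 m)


M = 9.86 * 1.989e30 kg = 1.961154e+31 kg; R = 5.27 * 6.957e8 m = 3.666339e+09 m. v_esc = sqrt(2GM/R) = sqrt(2 * 6.674e-11 * 1.961154e+31 / 3.666339e+09) = 844982.3524

844982.3524 m/s


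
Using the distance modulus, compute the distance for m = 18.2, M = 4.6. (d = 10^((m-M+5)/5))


d = 10^((m - M + 5)/5) = 10^((18.2 - 4.6 + 5)/5) = 5248.0746

5248.0746 pc


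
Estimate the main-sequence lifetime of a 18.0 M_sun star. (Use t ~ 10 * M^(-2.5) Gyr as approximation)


t = 10 * M^(-2.5) = 10 * 18.0^(-2.5) = 0.0073

0.0073 Gyr


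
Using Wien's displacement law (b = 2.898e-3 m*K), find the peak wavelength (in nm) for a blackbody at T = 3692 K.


lam_max = b / T = 2.898e-3 / 3692 = 7.849e-07 m = 784.9404 nm

784.9404 nm


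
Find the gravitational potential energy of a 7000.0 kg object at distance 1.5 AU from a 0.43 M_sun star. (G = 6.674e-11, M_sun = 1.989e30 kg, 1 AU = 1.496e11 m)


M = 0.43 * 1.989e30 kg = 8.5527e+29 kg; r = 1.5 AU * 1.496e11 m/AU = 2.244e+11 m. U = -GM*m/r = -(6.674e-11 * 8.5527e+29 * 7000.0) / 2.244e+11 = -1.781e+12

-1.781e+12 J


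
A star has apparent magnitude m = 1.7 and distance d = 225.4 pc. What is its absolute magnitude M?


M = m - 5*log10(d) + 5 = 1.7 - 5*log10(225.4) + 5 = -5.0648

-5.0648


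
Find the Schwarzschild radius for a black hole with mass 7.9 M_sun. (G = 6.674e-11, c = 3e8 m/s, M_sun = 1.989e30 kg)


M = 7.9 * 1.989e30 kg = 1.57131e+31 kg. rs = 2GM/c^2 = 2 * 6.674e-11 * 1.57131e+31 / (3e8)^2 = 23304.2732

23304.2732 m


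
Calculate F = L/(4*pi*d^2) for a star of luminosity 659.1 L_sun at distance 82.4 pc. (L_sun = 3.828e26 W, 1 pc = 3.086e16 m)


F = L / (4*pi*d^2) = 2.523e+29 / (4*pi*(2.543e+18)^2) = 3.105e-09

3.105e-09 W/m^2


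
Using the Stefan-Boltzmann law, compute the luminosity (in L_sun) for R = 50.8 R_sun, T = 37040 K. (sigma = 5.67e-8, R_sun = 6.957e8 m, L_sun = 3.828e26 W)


R = 50.8 * 6.957e8 m = 3.534156e+10 m. L = 4*pi*R^2*sigma*T^4 = 4*pi*(3.534156e+10)^2 * 5.67e-8 * 37040^4 = 1.675129035e+33 W. L/L_sun = 1.675129035e+33 / 3.828e26 = 4.376e+06

4.376e+06 L_sun


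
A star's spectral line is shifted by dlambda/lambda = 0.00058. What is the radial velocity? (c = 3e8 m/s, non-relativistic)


v = (dlambda/lambda) * c = 0.00058 * 3e8 = 174000.0

174000.0 m/s


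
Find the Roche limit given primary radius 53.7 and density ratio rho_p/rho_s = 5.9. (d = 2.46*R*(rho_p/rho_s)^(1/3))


d_Roche = 2.46 * 53.7 * 5.9^(1/3) = 238.7042

238.7042


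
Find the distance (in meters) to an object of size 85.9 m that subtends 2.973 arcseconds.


D = size / theta_rad, theta_rad = 2.973 * pi/(180*3600) = 1.441e-05, D = 5.960e+06

5.960e+06 m


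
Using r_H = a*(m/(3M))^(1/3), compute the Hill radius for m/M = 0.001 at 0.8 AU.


r_H = a * (m/3M)^(1/3) = 0.8 * (0.001/3)^(1/3) = 0.0555

0.0555 AU


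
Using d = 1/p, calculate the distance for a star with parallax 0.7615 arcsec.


d = 1/p = 1/0.7615 = 1.3132

1.3132 pc


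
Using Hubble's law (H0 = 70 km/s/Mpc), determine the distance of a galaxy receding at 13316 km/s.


d = v / H0 = 13316 / 70 = 190.2286

190.2286 Mpc


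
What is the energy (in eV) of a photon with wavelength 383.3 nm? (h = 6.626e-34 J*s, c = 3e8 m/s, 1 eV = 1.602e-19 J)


E = hc/lambda = 6.626e-34 * 3e8 / 3.833e-07 = 5.186e-19 J = 3.2372 eV

3.2372 eV


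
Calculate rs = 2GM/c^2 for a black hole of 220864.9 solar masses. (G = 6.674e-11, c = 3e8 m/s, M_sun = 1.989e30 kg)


M = 220864.9 * 1.989e30 kg = 4.393002861e+35 kg. rs = 2GM/c^2 = 2 * 6.674e-11 * 4.393002861e+35 / (3e8)^2 = 6.515e+08

6.515e+08 m


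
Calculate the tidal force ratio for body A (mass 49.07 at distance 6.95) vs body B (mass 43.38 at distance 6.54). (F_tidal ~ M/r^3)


Ratio = (M1/r1^3) / (M2/r2^3) = (49.07/6.95^3) / (43.38/6.54^3) = 0.9426

0.9426


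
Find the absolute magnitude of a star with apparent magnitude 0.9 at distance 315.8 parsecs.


M = m - 5*log10(d) + 5 = 0.9 - 5*log10(315.8) + 5 = -6.5971

-6.5971


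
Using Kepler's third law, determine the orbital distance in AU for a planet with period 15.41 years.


a = P^(2/3) = 15.41^(2/3) = 6.1925

6.1925 AU


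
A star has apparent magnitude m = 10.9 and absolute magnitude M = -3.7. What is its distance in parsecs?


d = 10^((m - M + 5)/5) = 10^((10.9 - -3.7 + 5)/5) = 8317.6377

8317.6377 pc


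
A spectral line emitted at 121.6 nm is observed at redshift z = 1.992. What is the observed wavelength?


lam_obs = lam_emit * (1 + z) = 121.6 * (1 + 1.992) = 363.8272

363.8272 nm


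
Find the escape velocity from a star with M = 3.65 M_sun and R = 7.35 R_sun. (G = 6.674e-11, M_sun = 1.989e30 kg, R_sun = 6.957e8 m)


M = 3.65 * 1.989e30 kg = 7.25985e+30 kg; R = 7.35 * 6.957e8 m = 5.113395e+09 m. v_esc = sqrt(2GM/R) = sqrt(2 * 6.674e-11 * 7.25985e+30 / 5.113395e+09) = 435328.6515

435328.6515 m/s


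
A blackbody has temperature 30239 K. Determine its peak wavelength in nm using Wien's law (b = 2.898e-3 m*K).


lam_max = b / T = 2.898e-3 / 30239 = 9.584e-08 m = 95.8365 nm

95.8365 nm


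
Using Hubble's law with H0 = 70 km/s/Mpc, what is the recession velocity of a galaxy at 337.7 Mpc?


v = H0 * d = 70 * 337.7 = 23639.0

23639.0 km/s


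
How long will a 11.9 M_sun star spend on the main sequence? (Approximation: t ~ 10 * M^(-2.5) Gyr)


t = 10 * M^(-2.5) = 10 * 11.9^(-2.5) = 0.0205

0.0205 Gyr


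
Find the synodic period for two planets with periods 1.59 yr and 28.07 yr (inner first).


1/P_syn = |1/P1 - 1/P2| = |1/1.59 - 1/28.07| => P_syn = 1.6855

1.6855 years


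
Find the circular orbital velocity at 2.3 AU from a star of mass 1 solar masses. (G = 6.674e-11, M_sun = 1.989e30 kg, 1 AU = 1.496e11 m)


v = sqrt(GM/r) = sqrt(6.674e-11 * 1.989e+30 / 3.441e+11) = 19641.7771

19641.7771 m/s


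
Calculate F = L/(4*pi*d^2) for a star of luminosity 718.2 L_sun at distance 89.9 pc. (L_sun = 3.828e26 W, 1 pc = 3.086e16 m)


F = L / (4*pi*d^2) = 2.749e+29 / (4*pi*(2.774e+18)^2) = 2.842e-09

2.842e-09 W/m^2


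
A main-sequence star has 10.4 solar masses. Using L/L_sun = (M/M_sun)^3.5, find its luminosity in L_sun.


L/L_sun = (M/M_sun)^3.5 = 10.4^3.5 = 3627.5774

3627.5774 L_sun


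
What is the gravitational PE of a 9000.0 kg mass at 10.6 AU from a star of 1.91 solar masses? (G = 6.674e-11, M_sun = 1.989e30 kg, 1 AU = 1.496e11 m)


M = 1.91 * 1.989e30 kg = 3.79899e+30 kg; r = 10.6 AU * 1.496e11 m/AU = 1.58576e+12 m. U = -GM*m/r = -(6.674e-11 * 3.79899e+30 * 9000.0) / 1.58576e+12 = -1.439e+12

-1.439e+12 J


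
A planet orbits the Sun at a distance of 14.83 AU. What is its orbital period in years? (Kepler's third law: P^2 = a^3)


P = a^(3/2) = 14.83^1.5 = 57.1099

57.1099 years


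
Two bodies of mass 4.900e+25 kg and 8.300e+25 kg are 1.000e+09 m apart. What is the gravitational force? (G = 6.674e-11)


F = G*m1*m2/r^2 = 6.674e-11 * 4.900e+25 * 8.300e+25 / (1.000e+09)^2 = 6.674e-11 * 4.067e+51 / 1.000e+18 = 2.714e+23

2.714e+23 N


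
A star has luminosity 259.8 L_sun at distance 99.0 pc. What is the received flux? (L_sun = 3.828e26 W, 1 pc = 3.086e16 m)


F = L / (4*pi*d^2) = 9.945e+28 / (4*pi*(3.055e+18)^2) = 8.479e-10

8.479e-10 W/m^2


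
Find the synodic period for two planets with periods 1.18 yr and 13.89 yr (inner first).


1/P_syn = |1/P1 - 1/P2| = |1/1.18 - 1/13.89| => P_syn = 1.2896

1.2896 years


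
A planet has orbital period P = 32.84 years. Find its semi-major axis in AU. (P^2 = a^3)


a = P^(2/3) = 32.84^(2/3) = 10.255

10.255 AU


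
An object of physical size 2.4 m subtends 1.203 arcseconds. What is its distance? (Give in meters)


D = size / theta_rad, theta_rad = 1.203 * pi/(180*3600) = 5.832e-06, D = 411500.8603

411500.8603 m


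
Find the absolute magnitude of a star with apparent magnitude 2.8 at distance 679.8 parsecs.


M = m - 5*log10(d) + 5 = 2.8 - 5*log10(679.8) + 5 = -6.3619

-6.3619


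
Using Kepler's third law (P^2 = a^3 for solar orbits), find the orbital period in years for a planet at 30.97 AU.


P = a^(3/2) = 30.97^1.5 = 172.3502

172.3502 years


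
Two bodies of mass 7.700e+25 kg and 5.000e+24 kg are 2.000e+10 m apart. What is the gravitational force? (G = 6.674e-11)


F = G*m1*m2/r^2 = 6.674e-11 * 7.700e+25 * 5.000e+24 / (2.000e+10)^2 = 6.674e-11 * 3.850e+50 / 4.000e+20 = 6.424e+19

6.424e+19 N


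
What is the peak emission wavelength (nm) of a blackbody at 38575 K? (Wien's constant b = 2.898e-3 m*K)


lam_max = b / T = 2.898e-3 / 38575 = 7.513e-08 m = 75.1264 nm

75.1264 nm


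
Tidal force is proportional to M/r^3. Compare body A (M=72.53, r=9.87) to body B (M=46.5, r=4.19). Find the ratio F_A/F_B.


Ratio = (M1/r1^3) / (M2/r2^3) = (72.53/9.87^3) / (46.5/4.19^3) = 0.1193

0.1193


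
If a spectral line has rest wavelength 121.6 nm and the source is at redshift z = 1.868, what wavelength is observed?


lam_obs = lam_emit * (1 + z) = 121.6 * (1 + 1.868) = 348.7488

348.7488 nm


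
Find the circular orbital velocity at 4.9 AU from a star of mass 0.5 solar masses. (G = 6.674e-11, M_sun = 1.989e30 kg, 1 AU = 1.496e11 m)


v = sqrt(GM/r) = sqrt(6.674e-11 * 9.945e+29 / 7.330e+11) = 9515.501

9515.501 m/s


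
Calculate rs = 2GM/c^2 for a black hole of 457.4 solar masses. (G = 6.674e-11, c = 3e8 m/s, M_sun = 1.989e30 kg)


M = 457.4 * 1.989e30 kg = 9.097686e+32 kg. rs = 2GM/c^2 = 2 * 6.674e-11 * 9.097686e+32 / (3e8)^2 = 1.349e+06

1.349e+06 m


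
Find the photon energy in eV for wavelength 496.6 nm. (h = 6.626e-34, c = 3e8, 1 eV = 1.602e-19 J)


E = hc/lambda = 6.626e-34 * 3e8 / 4.966e-07 = 4.003e-19 J = 2.4986 eV

2.4986 eV


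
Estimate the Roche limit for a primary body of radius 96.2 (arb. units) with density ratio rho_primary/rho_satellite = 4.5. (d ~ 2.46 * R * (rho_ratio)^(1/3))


d_Roche = 2.46 * 96.2 * 4.5^(1/3) = 390.7038

390.7038


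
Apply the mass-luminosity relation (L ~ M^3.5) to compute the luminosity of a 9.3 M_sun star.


L/L_sun = (M/M_sun)^3.5 = 9.3^3.5 = 2452.9592

2452.9592 L_sun


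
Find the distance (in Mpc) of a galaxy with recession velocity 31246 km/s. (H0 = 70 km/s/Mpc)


d = v / H0 = 31246 / 70 = 446.3714

446.3714 Mpc


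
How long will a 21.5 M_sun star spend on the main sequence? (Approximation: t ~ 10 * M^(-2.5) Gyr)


t = 10 * M^(-2.5) = 10 * 21.5^(-2.5) = 0.0047

0.0047 Gyr


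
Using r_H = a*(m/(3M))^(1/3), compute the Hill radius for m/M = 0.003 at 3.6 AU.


r_H = a * (m/3M)^(1/3) = 3.6 * (0.003/3)^(1/3) = 0.36

0.36 AU


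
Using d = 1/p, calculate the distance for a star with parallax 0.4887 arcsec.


d = 1/p = 1/0.4887 = 2.0462

2.0462 pc


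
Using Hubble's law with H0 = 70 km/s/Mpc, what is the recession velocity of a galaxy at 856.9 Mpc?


v = H0 * d = 70 * 856.9 = 59983.0

59983.0 km/s


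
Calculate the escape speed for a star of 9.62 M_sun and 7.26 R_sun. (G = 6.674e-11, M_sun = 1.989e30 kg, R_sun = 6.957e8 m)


M = 9.62 * 1.989e30 kg = 1.913418e+31 kg; R = 7.26 * 6.957e8 m = 5.050782e+09 m. v_esc = sqrt(2GM/R) = sqrt(2 * 6.674e-11 * 1.913418e+31 / 5.050782e+09) = 711104.9709

711104.9709 m/s


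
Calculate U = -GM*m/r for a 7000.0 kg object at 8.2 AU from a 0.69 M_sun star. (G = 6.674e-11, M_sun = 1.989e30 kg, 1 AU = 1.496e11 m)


M = 0.69 * 1.989e30 kg = 1.37241e+30 kg; r = 8.2 AU * 1.496e11 m/AU = 1.22672e+12 m. U = -GM*m/r = -(6.674e-11 * 1.37241e+30 * 7000.0) / 1.22672e+12 = -5.227e+11

-5.227e+11 J


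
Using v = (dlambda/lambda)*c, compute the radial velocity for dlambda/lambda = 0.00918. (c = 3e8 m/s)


v = (dlambda/lambda) * c = 0.00918 * 3e8 = 2.754e+06

2.754e+06 m/s


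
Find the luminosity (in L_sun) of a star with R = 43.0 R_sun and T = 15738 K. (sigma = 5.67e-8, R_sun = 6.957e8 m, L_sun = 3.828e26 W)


R = 43.0 * 6.957e8 m = 2.99151e+10 m. L = 4*pi*R^2*sigma*T^4 = 4*pi*(2.99151e+10)^2 * 5.67e-8 * 15738^4 = 3.911758228e+31 W. L/L_sun = 3.911758228e+31 / 3.828e26 = 102188.0415

102188.0415 L_sun


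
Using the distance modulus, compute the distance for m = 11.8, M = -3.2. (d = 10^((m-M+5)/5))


d = 10^((m - M + 5)/5) = 10^((11.8 - -3.2 + 5)/5) = 10000.0

10000.0 pc


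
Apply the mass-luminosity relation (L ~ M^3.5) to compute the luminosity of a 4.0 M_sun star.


L/L_sun = (M/M_sun)^3.5 = 4.0^3.5 = 128.0

128.0 L_sun


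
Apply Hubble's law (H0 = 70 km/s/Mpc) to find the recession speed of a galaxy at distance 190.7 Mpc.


v = H0 * d = 70 * 190.7 = 13349.0

13349.0 km/s


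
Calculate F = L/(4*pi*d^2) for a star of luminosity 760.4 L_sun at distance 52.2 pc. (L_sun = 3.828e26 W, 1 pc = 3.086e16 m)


F = L / (4*pi*d^2) = 2.911e+29 / (4*pi*(1.611e+18)^2) = 8.926e-09

8.926e-09 W/m^2


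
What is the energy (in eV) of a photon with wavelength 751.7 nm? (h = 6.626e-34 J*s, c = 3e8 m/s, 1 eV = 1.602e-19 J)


E = hc/lambda = 6.626e-34 * 3e8 / 7.517e-07 = 2.644e-19 J = 1.6507 eV

1.6507 eV


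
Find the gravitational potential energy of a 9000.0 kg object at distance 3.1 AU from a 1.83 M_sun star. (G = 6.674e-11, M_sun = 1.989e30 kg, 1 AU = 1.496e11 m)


M = 1.83 * 1.989e30 kg = 3.63987e+30 kg; r = 3.1 AU * 1.496e11 m/AU = 4.6376e+11 m. U = -GM*m/r = -(6.674e-11 * 3.63987e+30 * 9000.0) / 4.6376e+11 = -4.714e+12

-4.714e+12 J


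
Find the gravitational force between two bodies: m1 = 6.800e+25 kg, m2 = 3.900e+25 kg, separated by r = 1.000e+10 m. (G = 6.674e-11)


F = G*m1*m2/r^2 = 6.674e-11 * 6.800e+25 * 3.900e+25 / (1.000e+10)^2 = 6.674e-11 * 2.652e+51 / 1.000e+20 = 1.770e+21

1.770e+21 N


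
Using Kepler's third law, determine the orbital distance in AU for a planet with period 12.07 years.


a = P^(2/3) = 12.07^(2/3) = 5.2618

5.2618 AU


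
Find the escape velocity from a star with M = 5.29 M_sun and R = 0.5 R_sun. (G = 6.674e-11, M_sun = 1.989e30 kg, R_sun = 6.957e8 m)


M = 5.29 * 1.989e30 kg = 1.052181e+31 kg; R = 0.5 * 6.957e8 m = 3.4785e+08 m. v_esc = sqrt(2GM/R) = sqrt(2 * 6.674e-11 * 1.052181e+31 / 3.4785e+08) = 2.009e+06

2.009e+06 m/s


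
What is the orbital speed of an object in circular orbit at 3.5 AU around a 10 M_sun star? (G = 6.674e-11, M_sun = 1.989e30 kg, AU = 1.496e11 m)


v = sqrt(GM/r) = sqrt(6.674e-11 * 1.989e+31 / 5.236e+11) = 50351.2984

50351.2984 m/s


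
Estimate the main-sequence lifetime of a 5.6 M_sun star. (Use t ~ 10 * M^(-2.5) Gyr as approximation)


t = 10 * M^(-2.5) = 10 * 5.6^(-2.5) = 0.1348

0.1348 Gyr


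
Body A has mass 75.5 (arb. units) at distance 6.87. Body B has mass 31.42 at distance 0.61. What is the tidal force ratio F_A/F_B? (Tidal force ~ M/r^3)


Ratio = (M1/r1^3) / (M2/r2^3) = (75.5/6.87^3) / (31.42/0.61^3) = 0.0017

0.0017


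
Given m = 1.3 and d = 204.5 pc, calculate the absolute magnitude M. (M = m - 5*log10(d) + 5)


M = m - 5*log10(d) + 5 = 1.3 - 5*log10(204.5) + 5 = -5.2535

-5.2535


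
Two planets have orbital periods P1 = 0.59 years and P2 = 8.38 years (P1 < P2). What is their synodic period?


1/P_syn = |1/P1 - 1/P2| = |1/0.59 - 1/8.38| => P_syn = 0.6347

0.6347 years


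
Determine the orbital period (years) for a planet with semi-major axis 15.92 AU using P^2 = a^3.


P = a^(3/2) = 15.92^1.5 = 63.5206

63.5206 years


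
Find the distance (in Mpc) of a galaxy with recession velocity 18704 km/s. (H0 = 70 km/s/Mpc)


d = v / H0 = 18704 / 70 = 267.2

267.2 Mpc


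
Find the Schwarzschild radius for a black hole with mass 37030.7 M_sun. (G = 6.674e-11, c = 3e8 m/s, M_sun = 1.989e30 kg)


M = 37030.7 * 1.989e30 kg = 7.36540623e+34 kg. rs = 2GM/c^2 = 2 * 6.674e-11 * 7.36540623e+34 / (3e8)^2 = 1.092e+08

1.092e+08 m


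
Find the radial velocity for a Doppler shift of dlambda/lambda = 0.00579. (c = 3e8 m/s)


v = (dlambda/lambda) * c = 0.00579 * 3e8 = 1.737e+06

1.737e+06 m/s


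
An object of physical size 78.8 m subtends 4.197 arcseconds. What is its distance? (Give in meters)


D = size / theta_rad, theta_rad = 4.197 * pi/(180*3600) = 2.035e-05, D = 3.873e+06

3.873e+06 m


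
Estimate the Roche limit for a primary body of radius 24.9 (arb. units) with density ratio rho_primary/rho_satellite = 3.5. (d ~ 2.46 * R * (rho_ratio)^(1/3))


d_Roche = 2.46 * 24.9 * 3.5^(1/3) = 93.0016

93.0016


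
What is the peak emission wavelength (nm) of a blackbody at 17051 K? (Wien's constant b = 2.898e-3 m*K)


lam_max = b / T = 2.898e-3 / 17051 = 1.700e-07 m = 169.9607 nm

169.9607 nm


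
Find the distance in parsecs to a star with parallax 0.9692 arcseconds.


d = 1/p = 1/0.9692 = 1.0318

1.0318 pc


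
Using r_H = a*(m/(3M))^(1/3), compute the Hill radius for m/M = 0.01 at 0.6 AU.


r_H = a * (m/3M)^(1/3) = 0.6 * (0.01/3)^(1/3) = 0.0896

0.0896 AU


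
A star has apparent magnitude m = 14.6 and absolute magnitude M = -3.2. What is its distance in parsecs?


d = 10^((m - M + 5)/5) = 10^((14.6 - -3.2 + 5)/5) = 36307.8055

36307.8055 pc


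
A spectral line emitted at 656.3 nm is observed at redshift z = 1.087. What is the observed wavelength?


lam_obs = lam_emit * (1 + z) = 656.3 * (1 + 1.087) = 1369.6981

1369.6981 nm


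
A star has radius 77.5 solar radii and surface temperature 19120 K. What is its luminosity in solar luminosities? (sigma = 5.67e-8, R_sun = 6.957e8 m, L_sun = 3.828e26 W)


R = 77.5 * 6.957e8 m = 5.391675e+10 m. L = 4*pi*R^2*sigma*T^4 = 4*pi*(5.391675e+10)^2 * 5.67e-8 * 19120^4 = 2.768164447e+32 W. L/L_sun = 2.768164447e+32 / 3.828e26 = 723135.9578

723135.9578 L_sun


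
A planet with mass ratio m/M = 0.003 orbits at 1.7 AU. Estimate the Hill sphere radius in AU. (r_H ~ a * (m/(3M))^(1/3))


r_H = a * (m/3M)^(1/3) = 1.7 * (0.003/3)^(1/3) = 0.17

0.17 AU


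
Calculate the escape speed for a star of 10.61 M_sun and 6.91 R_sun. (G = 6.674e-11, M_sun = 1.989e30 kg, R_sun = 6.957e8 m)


M = 10.61 * 1.989e30 kg = 2.110329e+31 kg; R = 6.91 * 6.957e8 m = 4.807287e+09 m. v_esc = sqrt(2GM/R) = sqrt(2 * 6.674e-11 * 2.110329e+31 / 4.807287e+09) = 765478.782

765478.782 m/s


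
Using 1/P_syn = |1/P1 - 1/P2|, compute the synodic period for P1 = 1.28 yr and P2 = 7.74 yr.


1/P_syn = |1/P1 - 1/P2| = |1/1.28 - 1/7.74| => P_syn = 1.5336

1.5336 years


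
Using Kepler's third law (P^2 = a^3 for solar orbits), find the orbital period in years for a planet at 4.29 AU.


P = a^(3/2) = 4.29^1.5 = 8.8856

8.8856 years


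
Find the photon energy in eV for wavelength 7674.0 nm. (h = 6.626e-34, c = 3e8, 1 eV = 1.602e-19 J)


E = hc/lambda = 6.626e-34 * 3e8 / 7.674e-06 = 2.590e-20 J = 0.1617 eV

0.1617 eV


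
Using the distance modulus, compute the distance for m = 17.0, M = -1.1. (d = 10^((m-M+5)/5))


d = 10^((m - M + 5)/5) = 10^((17.0 - -1.1 + 5)/5) = 41686.9383

41686.9383 pc


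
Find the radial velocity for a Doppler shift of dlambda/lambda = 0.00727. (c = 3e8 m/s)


v = (dlambda/lambda) * c = 0.00727 * 3e8 = 2.181e+06

2.181e+06 m/s


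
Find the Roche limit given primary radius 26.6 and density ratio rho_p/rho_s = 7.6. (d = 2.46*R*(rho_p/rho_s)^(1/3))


d_Roche = 2.46 * 26.6 * 7.6^(1/3) = 128.6534

128.6534


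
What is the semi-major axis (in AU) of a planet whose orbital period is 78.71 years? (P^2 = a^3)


a = P^(2/3) = 78.71^(2/3) = 18.3662

18.3662 AU


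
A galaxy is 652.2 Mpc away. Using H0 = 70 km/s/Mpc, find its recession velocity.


v = H0 * d = 70 * 652.2 = 45654.0

45654.0 km/s


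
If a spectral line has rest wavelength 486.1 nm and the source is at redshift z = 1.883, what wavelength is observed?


lam_obs = lam_emit * (1 + z) = 486.1 * (1 + 1.883) = 1401.4263

1401.4263 nm


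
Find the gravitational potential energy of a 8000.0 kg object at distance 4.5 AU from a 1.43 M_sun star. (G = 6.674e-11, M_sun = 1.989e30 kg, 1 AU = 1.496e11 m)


M = 1.43 * 1.989e30 kg = 2.84427e+30 kg; r = 4.5 AU * 1.496e11 m/AU = 6.732e+11 m. U = -GM*m/r = -(6.674e-11 * 2.84427e+30 * 8000.0) / 6.732e+11 = -2.256e+12

-2.256e+12 J


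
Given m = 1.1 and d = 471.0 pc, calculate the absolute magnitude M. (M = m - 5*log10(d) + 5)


M = m - 5*log10(d) + 5 = 1.1 - 5*log10(471.0) + 5 = -7.2651

-7.2651


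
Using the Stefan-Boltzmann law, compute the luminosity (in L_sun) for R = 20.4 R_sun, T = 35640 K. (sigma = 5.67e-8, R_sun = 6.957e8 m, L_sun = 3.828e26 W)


R = 20.4 * 6.957e8 m = 1.419228e+10 m. L = 4*pi*R^2*sigma*T^4 = 4*pi*(1.419228e+10)^2 * 5.67e-8 * 35640^4 = 2.315517384e+32 W. L/L_sun = 2.315517384e+32 / 3.828e26 = 604889.5989

604889.5989 L_sun


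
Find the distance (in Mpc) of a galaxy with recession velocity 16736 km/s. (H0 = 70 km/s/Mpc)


d = v / H0 = 16736 / 70 = 239.0857

239.0857 Mpc


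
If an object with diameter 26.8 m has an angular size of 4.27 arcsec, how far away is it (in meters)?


D = size / theta_rad, theta_rad = 4.27 * pi/(180*3600) = 2.070e-05, D = 1.295e+06

1.295e+06 m


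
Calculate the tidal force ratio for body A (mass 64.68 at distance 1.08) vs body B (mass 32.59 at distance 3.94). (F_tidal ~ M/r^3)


Ratio = (M1/r1^3) / (M2/r2^3) = (64.68/1.08^3) / (32.59/3.94^3) = 96.3614

96.3614


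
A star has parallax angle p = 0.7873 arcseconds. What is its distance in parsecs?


d = 1/p = 1/0.7873 = 1.2702

1.2702 pc


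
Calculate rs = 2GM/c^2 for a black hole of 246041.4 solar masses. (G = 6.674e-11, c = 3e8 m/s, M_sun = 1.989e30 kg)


M = 246041.4 * 1.989e30 kg = 4.893763446e+35 kg. rs = 2GM/c^2 = 2 * 6.674e-11 * 4.893763446e+35 / (3e8)^2 = 7.258e+08

7.258e+08 m


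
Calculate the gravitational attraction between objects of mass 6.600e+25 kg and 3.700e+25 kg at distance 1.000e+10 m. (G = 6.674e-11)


F = G*m1*m2/r^2 = 6.674e-11 * 6.600e+25 * 3.700e+25 / (1.000e+10)^2 = 6.674e-11 * 2.442e+51 / 1.000e+20 = 1.630e+21

1.630e+21 N


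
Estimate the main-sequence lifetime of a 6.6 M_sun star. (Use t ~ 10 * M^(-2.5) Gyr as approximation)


t = 10 * M^(-2.5) = 10 * 6.6^(-2.5) = 0.0894

0.0894 Gyr


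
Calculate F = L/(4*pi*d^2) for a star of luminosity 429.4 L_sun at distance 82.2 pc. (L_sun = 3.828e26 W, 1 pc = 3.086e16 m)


F = L / (4*pi*d^2) = 1.644e+29 / (4*pi*(2.537e+18)^2) = 2.033e-09

2.033e-09 W/m^2


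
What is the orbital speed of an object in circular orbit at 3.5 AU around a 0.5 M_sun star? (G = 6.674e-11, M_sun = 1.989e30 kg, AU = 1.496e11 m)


v = sqrt(GM/r) = sqrt(6.674e-11 * 9.945e+29 / 5.236e+11) = 11258.8926

11258.8926 m/s


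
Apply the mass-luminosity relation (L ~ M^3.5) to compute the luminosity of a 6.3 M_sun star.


L/L_sun = (M/M_sun)^3.5 = 6.3^3.5 = 627.613

627.613 L_sun


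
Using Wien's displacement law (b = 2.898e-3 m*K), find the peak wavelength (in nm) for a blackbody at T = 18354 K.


lam_max = b / T = 2.898e-3 / 18354 = 1.579e-07 m = 157.8947 nm

157.8947 nm


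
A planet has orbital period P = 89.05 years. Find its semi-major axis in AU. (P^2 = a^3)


a = P^(2/3) = 89.05^(2/3) = 19.9414

19.9414 AU


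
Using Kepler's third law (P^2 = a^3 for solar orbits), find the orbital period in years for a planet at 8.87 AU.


P = a^(3/2) = 8.87^1.5 = 26.4171

26.4171 years


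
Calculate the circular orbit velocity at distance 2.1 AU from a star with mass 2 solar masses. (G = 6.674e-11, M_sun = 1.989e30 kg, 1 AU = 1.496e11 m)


v = sqrt(GM/r) = sqrt(6.674e-11 * 3.978e+30 / 3.142e+11) = 29070.3357

29070.3357 m/s


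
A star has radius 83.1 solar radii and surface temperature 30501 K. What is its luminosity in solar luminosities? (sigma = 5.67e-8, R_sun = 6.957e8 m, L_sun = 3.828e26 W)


R = 83.1 * 6.957e8 m = 5.781267e+10 m. L = 4*pi*R^2*sigma*T^4 = 4*pi*(5.781267e+10)^2 * 5.67e-8 * 30501^4 = 2.061082094e+33 W. L/L_sun = 2.061082094e+33 / 3.828e26 = 5.384e+06

5.384e+06 L_sun


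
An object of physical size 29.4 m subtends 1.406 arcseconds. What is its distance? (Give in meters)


D = size / theta_rad, theta_rad = 1.406 * pi/(180*3600) = 6.816e-06, D = 4.313e+06

4.313e+06 m


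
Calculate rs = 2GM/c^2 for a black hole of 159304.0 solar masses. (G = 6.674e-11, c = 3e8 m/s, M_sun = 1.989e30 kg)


M = 159304.0 * 1.989e30 kg = 3.16855656e+35 kg. rs = 2GM/c^2 = 2 * 6.674e-11 * 3.16855656e+35 / (3e8)^2 = 4.699e+08

4.699e+08 m


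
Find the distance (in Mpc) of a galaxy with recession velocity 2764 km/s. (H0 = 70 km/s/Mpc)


d = v / H0 = 2764 / 70 = 39.4857

39.4857 Mpc


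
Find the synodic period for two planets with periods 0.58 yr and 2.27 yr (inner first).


1/P_syn = |1/P1 - 1/P2| = |1/0.58 - 1/2.27| => P_syn = 0.7791

0.7791 years


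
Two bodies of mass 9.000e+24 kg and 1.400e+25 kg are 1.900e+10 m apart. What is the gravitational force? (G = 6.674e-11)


F = G*m1*m2/r^2 = 6.674e-11 * 9.000e+24 * 1.400e+25 / (1.900e+10)^2 = 6.674e-11 * 1.260e+50 / 3.610e+20 = 2.329e+19

2.329e+19 N


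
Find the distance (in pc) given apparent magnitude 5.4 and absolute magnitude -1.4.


d = 10^((m - M + 5)/5) = 10^((5.4 - -1.4 + 5)/5) = 229.0868

229.0868 pc


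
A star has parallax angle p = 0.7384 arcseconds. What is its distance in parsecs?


d = 1/p = 1/0.7384 = 1.3543

1.3543 pc


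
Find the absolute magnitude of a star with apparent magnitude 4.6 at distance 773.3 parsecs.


M = m - 5*log10(d) + 5 = 4.6 - 5*log10(773.3) + 5 = -4.8417

-4.8417


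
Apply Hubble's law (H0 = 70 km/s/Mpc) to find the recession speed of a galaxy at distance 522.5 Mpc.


v = H0 * d = 70 * 522.5 = 36575.0

36575.0 km/s


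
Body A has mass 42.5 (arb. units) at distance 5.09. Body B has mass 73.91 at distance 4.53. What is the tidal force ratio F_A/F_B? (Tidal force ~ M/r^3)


Ratio = (M1/r1^3) / (M2/r2^3) = (42.5/5.09^3) / (73.91/4.53^3) = 0.4053

0.4053


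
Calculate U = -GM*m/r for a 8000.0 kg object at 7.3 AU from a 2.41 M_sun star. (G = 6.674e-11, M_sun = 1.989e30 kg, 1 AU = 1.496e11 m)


M = 2.41 * 1.989e30 kg = 4.79349e+30 kg; r = 7.3 AU * 1.496e11 m/AU = 1.09208e+12 m. U = -GM*m/r = -(6.674e-11 * 4.79349e+30 * 8000.0) / 1.09208e+12 = -2.344e+12

-2.344e+12 J


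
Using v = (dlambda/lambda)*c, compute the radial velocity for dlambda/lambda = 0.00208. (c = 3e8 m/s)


v = (dlambda/lambda) * c = 0.00208 * 3e8 = 624000.0

624000.0 m/s


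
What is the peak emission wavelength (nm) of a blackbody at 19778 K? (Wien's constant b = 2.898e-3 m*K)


lam_max = b / T = 2.898e-3 / 19778 = 1.465e-07 m = 146.5264 nm

146.5264 nm


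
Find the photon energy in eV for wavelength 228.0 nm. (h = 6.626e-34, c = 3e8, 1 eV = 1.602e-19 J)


E = hc/lambda = 6.626e-34 * 3e8 / 2.280e-07 = 8.718e-19 J = 5.4422 eV

5.4422 eV


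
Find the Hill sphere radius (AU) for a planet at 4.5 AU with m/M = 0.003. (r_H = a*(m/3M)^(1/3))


r_H = a * (m/3M)^(1/3) = 4.5 * (0.003/3)^(1/3) = 0.45

0.45 AU


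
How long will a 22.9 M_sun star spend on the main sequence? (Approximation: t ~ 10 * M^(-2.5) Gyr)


t = 10 * M^(-2.5) = 10 * 22.9^(-2.5) = 0.004

0.004 Gyr


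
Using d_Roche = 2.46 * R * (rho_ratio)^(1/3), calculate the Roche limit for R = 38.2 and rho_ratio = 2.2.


d_Roche = 2.46 * 38.2 * 2.2^(1/3) = 122.2192

122.2192


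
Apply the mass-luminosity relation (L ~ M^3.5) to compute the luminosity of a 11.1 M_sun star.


L/L_sun = (M/M_sun)^3.5 = 11.1^3.5 = 4556.49

4556.49 L_sun


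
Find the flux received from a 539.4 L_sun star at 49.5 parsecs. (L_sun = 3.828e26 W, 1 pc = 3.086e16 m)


F = L / (4*pi*d^2) = 2.065e+29 / (4*pi*(1.528e+18)^2) = 7.042e-09

7.042e-09 W/m^2


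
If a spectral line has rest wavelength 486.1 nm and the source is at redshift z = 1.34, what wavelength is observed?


lam_obs = lam_emit * (1 + z) = 486.1 * (1 + 1.34) = 1137.474

1137.474 nm


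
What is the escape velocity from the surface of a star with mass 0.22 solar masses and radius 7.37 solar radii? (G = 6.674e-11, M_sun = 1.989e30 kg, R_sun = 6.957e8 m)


M = 0.22 * 1.989e30 kg = 4.3758e+29 kg; R = 7.37 * 6.957e8 m = 5.127309e+09 m. v_esc = sqrt(2GM/R) = sqrt(2 * 6.674e-11 * 4.3758e+29 / 5.127309e+09) = 106731.3703

106731.3703 m/s


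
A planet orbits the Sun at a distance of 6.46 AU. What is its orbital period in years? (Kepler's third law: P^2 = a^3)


P = a^(3/2) = 6.46^1.5 = 16.4191

16.4191 years


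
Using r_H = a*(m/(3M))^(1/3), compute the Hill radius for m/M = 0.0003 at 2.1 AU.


r_H = a * (m/3M)^(1/3) = 2.1 * (0.0003/3)^(1/3) = 0.0975

0.0975 AU


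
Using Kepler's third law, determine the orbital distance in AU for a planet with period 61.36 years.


a = P^(2/3) = 61.36^(2/3) = 15.5569

15.5569 AU


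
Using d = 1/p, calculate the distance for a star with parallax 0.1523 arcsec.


d = 1/p = 1/0.1523 = 6.566

6.566 pc


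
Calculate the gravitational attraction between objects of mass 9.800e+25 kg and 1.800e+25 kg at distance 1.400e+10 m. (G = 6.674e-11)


F = G*m1*m2/r^2 = 6.674e-11 * 9.800e+25 * 1.800e+25 / (1.400e+10)^2 = 6.674e-11 * 1.764e+51 / 1.960e+20 = 6.007e+20

6.007e+20 N


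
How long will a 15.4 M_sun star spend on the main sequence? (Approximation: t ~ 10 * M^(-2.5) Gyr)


t = 10 * M^(-2.5) = 10 * 15.4^(-2.5) = 0.0107

0.0107 Gyr


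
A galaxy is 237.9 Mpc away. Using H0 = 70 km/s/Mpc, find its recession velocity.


v = H0 * d = 70 * 237.9 = 16653.0

16653.0 km/s


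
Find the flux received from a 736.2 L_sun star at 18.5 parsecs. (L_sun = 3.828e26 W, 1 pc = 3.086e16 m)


F = L / (4*pi*d^2) = 2.818e+29 / (4*pi*(5.709e+17)^2) = 6.881e-08

6.881e-08 W/m^2


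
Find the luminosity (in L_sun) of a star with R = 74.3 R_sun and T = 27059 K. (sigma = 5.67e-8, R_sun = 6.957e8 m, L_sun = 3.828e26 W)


R = 74.3 * 6.957e8 m = 5.169051e+10 m. L = 4*pi*R^2*sigma*T^4 = 4*pi*(5.169051e+10)^2 * 5.67e-8 * 27059^4 = 1.020614015e+33 W. L/L_sun = 1.020614015e+33 / 3.828e26 = 2.666e+06

2.666e+06 L_sun


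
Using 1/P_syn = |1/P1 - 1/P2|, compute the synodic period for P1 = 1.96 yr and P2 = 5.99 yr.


1/P_syn = |1/P1 - 1/P2| = |1/1.96 - 1/5.99| => P_syn = 2.9133

2.9133 years


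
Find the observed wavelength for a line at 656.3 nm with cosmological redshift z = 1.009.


lam_obs = lam_emit * (1 + z) = 656.3 * (1 + 1.009) = 1318.5067

1318.5067 nm


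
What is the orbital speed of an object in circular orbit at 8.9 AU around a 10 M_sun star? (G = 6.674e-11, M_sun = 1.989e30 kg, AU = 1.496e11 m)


v = sqrt(GM/r) = sqrt(6.674e-11 * 1.989e+31 / 1.331e+12) = 31575.4605

31575.4605 m/s


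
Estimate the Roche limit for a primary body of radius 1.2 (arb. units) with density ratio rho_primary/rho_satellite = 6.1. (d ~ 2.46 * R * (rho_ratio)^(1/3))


d_Roche = 2.46 * 1.2 * 6.1^(1/3) = 5.3938

5.3938


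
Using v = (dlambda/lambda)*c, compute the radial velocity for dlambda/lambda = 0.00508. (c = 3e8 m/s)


v = (dlambda/lambda) * c = 0.00508 * 3e8 = 1.524e+06

1.524e+06 m/s


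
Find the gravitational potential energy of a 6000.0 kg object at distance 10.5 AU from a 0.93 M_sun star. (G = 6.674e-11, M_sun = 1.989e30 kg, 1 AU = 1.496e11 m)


M = 0.93 * 1.989e30 kg = 1.84977e+30 kg; r = 10.5 AU * 1.496e11 m/AU = 1.5708e+12 m. U = -GM*m/r = -(6.674e-11 * 1.84977e+30 * 6000.0) / 1.5708e+12 = -4.716e+11

-4.716e+11 J


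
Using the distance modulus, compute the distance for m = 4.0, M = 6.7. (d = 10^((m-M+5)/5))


d = 10^((m - M + 5)/5) = 10^((4.0 - 6.7 + 5)/5) = 2.884

2.884 pc


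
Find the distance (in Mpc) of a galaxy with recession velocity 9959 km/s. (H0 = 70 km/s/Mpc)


d = v / H0 = 9959 / 70 = 142.2714

142.2714 Mpc


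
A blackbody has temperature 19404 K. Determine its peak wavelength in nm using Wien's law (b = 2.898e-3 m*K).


lam_max = b / T = 2.898e-3 / 19404 = 1.494e-07 m = 149.3506 nm

149.3506 nm


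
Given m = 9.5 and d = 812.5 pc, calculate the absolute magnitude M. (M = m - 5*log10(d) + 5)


M = m - 5*log10(d) + 5 = 9.5 - 5*log10(812.5) + 5 = -0.0491

-0.0491


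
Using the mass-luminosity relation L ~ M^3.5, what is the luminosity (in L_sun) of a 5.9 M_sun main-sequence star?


L/L_sun = (M/M_sun)^3.5 = 5.9^3.5 = 498.8639

498.8639 L_sun


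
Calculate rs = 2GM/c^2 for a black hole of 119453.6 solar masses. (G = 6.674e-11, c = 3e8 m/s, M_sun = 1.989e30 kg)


M = 119453.6 * 1.989e30 kg = 2.375932104e+35 kg. rs = 2GM/c^2 = 2 * 6.674e-11 * 2.375932104e+35 / (3e8)^2 = 3.524e+08

3.524e+08 m


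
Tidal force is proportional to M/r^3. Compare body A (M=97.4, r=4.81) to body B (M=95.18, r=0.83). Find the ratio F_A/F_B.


Ratio = (M1/r1^3) / (M2/r2^3) = (97.4/4.81^3) / (95.18/0.83^3) = 0.0053

0.0053


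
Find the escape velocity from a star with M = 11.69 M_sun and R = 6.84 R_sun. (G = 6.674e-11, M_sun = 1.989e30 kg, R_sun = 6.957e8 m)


M = 11.69 * 1.989e30 kg = 2.325141e+31 kg; R = 6.84 * 6.957e8 m = 4.758588e+09 m. v_esc = sqrt(2GM/R) = sqrt(2 * 6.674e-11 * 2.325141e+31 / 4.758588e+09) = 807595.1341

807595.1341 m/s


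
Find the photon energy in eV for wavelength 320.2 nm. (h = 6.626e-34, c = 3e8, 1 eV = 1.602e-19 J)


E = hc/lambda = 6.626e-34 * 3e8 / 3.202e-07 = 6.208e-19 J = 3.8752 eV

3.8752 eV


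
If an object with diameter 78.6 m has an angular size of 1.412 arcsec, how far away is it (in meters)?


D = size / theta_rad, theta_rad = 1.412 * pi/(180*3600) = 6.846e-06, D = 1.148e+07

1.148e+07 m


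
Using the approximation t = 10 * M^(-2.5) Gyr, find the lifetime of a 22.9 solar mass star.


t = 10 * M^(-2.5) = 10 * 22.9^(-2.5) = 0.004

0.004 Gyr


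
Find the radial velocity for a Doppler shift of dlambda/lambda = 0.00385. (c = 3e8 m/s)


v = (dlambda/lambda) * c = 0.00385 * 3e8 = 1.155e+06

1.155e+06 m/s


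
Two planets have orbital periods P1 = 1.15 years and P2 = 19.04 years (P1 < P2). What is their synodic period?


1/P_syn = |1/P1 - 1/P2| = |1/1.15 - 1/19.04| => P_syn = 1.2239

1.2239 years


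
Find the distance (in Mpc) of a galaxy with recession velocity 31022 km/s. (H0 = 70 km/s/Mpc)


d = v / H0 = 31022 / 70 = 443.1714

443.1714 Mpc


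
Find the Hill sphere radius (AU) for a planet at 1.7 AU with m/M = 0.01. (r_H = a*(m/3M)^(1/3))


r_H = a * (m/3M)^(1/3) = 1.7 * (0.01/3)^(1/3) = 0.2539

0.2539 AU


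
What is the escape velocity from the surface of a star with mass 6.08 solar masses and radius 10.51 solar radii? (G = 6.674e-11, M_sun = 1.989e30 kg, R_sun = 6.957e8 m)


M = 6.08 * 1.989e30 kg = 1.209312e+31 kg; R = 10.51 * 6.957e8 m = 7.311807e+09 m. v_esc = sqrt(2GM/R) = sqrt(2 * 6.674e-11 * 1.209312e+31 / 7.311807e+09) = 469856.1551

469856.1551 m/s
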